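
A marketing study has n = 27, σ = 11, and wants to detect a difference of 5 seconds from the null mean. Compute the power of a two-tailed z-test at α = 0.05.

SE = σ/√n = 11/√27 = 2.117. Non-centrality λ = d/SE = 5/2.117 = 2.362. Power ≈ Φ(λ - z_{α/2}) = Φ(2.362 - 1.96) = Φ(0.402) = 0.656.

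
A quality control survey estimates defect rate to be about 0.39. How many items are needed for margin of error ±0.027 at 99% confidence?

n = z²p(1-p)/E² = 2.576²×0.39×0.61/0.027² = 2165.5 → n = 2166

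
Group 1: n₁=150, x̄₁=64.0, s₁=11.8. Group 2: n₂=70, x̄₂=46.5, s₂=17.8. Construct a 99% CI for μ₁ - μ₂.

Difference = 17.5. SE = √(11.8²/150 + 17.8²/70) = 2.335. CI = (11.48, 23.52)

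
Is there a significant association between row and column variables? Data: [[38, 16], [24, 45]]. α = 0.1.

χ² = 15.347. df = 1, critical = 2.706. Reject H₀. Variables are dependent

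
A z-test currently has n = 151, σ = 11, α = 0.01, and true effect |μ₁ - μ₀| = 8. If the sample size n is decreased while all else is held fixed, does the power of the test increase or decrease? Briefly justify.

Power decreases: a smaller n inflates the standard error σ/√n, pulling the sampling distribution under H₁ back toward the critical value.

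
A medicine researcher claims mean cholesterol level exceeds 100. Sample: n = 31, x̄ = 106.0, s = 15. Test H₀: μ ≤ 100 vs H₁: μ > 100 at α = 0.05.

t = (106.0 - 100)/(15/√31) = 2.227, df = 30. Critical t = 1.697. Reject H₀.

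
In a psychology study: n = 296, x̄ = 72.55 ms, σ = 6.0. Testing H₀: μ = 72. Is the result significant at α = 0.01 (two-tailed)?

z = (72.55 - 72)/(6.0/√296) = 1.577. Since |z| ≤ 2.576, not significant at α = 0.01.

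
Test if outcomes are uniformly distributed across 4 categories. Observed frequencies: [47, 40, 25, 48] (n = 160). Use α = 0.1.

Expected = 40 each. χ² = Σ(O-E)²/E = 8.45. df = 3, critical value = 6.251. Reject H₀.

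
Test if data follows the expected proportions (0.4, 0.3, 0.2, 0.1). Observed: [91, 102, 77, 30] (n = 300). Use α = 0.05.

Expected: [120.0, 90.0, 60.0, 30.0]. χ² = 13.425. df = 3, critical = 7.815. Reject H₀.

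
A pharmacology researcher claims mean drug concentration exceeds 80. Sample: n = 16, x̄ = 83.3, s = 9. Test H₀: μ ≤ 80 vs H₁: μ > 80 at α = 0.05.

t = (83.3 - 80)/(9/√16) = 1.467, df = 15. Critical t = 1.753. Fail to reject H₀.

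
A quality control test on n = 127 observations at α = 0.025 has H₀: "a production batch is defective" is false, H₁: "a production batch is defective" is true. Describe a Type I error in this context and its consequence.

Type I error: rejecting H₀ when it is true — concluding that a production batch is defective when in fact it is not. Consequence: scrapping a good batch — wasted material and cost for no reason.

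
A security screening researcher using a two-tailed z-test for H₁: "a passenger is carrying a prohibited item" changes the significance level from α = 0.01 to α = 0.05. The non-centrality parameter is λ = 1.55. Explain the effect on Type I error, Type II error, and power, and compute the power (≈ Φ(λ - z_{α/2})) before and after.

Increasing α from 0.01 to 0.05:
• Type I error rate increases (α is the Type I rate by definition).
• Critical value moves from z_{α/2} = 2.576 to 1.96, so power = Φ(λ - z_{α/2}) goes from Φ(1.55 - 2.576) = 0.152 to Φ(1.55 - 1.96) = 0.341.
• Type II error rate β = 1 - power therefore decreases (0.848 → 0.659).
Appropriate when false negatives are costly — here, letting a prohibited item through — security breach.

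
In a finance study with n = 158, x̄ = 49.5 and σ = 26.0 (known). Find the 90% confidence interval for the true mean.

CI = x̄ ± z*(σ/√n) = 49.5 ± 1.645(26.0/√158) = 49.5 ± 3.4 = (46.1, 52.9)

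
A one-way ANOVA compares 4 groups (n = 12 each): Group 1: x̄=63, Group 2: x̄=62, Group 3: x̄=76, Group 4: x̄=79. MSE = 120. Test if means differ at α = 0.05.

Grand mean = 70.0. SS_between = 2760.0, MS_between = 920.0. F = 7.667, F_crit ≈ 2.816. Reject H₀.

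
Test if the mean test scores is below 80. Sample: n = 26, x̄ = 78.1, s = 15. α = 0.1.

t = (78.1 - 80)/(15/√26) = -0.646, df = 25. Critical t = -1.316. Fail to reject H₀.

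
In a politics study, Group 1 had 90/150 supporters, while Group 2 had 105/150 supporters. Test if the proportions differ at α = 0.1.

p̂₁ = 0.6, p̂₂ = 0.7, pooled p̂ = 0.65. z = -1.816. Critical: ±1.645. Reject H₀.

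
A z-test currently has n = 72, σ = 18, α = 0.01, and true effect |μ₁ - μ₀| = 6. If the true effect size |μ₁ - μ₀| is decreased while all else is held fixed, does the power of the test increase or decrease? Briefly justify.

Power decreases: a smaller true effect decreases the non-centrality λ = |μ₁ - μ₀|/(σ/√n).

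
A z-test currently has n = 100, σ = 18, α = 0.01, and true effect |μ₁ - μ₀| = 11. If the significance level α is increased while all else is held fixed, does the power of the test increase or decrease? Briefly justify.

Power increases: a larger α lowers the critical value, so more of the H₁ sampling distribution falls in the rejection region.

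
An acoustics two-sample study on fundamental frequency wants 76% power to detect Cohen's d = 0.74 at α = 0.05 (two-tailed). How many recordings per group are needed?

z_{α/2} = 1.96, z_β = Φ⁻¹(0.76) = 0.706. For medium effect (d = 0.74): n per group = 2(z_{α/2} + z_β)²/d² = 2(1.96 + 0.706)²/0.74² = 26.0 → 26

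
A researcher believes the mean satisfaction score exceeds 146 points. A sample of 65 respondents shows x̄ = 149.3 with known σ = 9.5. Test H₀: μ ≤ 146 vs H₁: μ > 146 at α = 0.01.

z = 2.801. Critical value: 2.33. Reject H₀.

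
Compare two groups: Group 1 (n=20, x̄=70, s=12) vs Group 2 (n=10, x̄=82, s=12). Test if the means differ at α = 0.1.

Pooled sp = 12.0. t = -2.582, df = 28. Critical t = ±1.701. Reject H₀.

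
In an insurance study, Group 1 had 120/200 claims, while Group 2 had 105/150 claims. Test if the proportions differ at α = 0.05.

p̂₁ = 0.6, p̂₂ = 0.7, pooled p̂ = 0.643. z = -1.932. Critical: ±1.96. Fail to reject H₀.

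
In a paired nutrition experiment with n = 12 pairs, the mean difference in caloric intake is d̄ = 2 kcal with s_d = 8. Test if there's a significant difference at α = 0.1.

t = d̄/(s_d/√n) = 2/(8/√12) = 0.866. df = 11, critical t = ±1.796. Fail to reject H₀.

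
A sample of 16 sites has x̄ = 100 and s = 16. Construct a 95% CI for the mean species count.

CI = x̄ ± t*(s/√n) = 100 ± 2.131(16/√16) = (91.48, 108.52)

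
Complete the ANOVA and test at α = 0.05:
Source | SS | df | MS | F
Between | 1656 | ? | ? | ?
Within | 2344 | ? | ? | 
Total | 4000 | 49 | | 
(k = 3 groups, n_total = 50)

df_between = 2, df_within = 47. MS_between = 828.0, MS_within = 49.87. F = 16.602, F_crit ≈ 3.195. Reject H₀.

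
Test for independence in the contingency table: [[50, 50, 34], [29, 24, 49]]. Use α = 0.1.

χ² = 13.334. df = 2, critical = 4.605. Reject H₀. Variables are dependent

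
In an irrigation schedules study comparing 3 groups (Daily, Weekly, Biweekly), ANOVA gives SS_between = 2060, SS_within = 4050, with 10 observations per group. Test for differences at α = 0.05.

df_between = 2, df_within = 27. F = MS_between/MS_within = 1030.0/150.0 = 6.867. F_crit ≈ 3.354. Reject H₀. At least one mean differs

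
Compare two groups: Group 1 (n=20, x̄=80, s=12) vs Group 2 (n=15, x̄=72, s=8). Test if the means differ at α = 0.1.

Pooled sp = 10.49. t = 2.233, df = 33. Critical t = ±1.692. Reject H₀.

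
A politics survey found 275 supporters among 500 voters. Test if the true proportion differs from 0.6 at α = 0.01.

p̂ = 0.55, p₀ = 0.6. z = (p̂ - p₀)/√(p₀(1-p₀)/n) = -2.282. Critical: ±2.576. Fail to reject H₀.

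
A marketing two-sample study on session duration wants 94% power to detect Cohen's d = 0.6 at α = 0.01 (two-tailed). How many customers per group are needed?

z_{α/2} = 2.576, z_β = Φ⁻¹(0.94) = 1.555. For medium effect (d = 0.6): n per group = 2(z_{α/2} + z_β)²/d² = 2(2.576 + 1.555)²/0.6² = 94.8 → 95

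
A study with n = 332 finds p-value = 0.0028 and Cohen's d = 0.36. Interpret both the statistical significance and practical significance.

Statistically significant (p = 0.0028 < 0.05). Cohen's d = 0.36 indicates a small effect size. Both statistical and practical significance should be considered.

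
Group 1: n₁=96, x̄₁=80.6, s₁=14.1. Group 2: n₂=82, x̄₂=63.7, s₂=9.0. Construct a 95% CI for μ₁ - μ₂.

Difference = 16.9. SE = √(14.1²/96 + 9.0²/82) = 1.749. CI = (13.47, 20.33)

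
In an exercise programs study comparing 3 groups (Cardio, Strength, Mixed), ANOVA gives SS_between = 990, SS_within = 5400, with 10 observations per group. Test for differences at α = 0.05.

df_between = 2, df_within = 27. F = MS_between/MS_within = 495.0/200.0 = 2.475. F_crit ≈ 3.354. Fail to reject H₀.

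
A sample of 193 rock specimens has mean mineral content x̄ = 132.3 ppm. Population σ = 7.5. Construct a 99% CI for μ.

CI = x̄ ± z*(σ/√n) = 132.3 ± 2.576(7.5/√193) = 132.3 ± 1.39 = (130.91, 133.69)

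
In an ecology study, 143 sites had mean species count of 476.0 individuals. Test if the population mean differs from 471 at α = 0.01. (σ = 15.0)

z = (x̄ - μ₀)/(σ/√n) = (476.0 - 471)/(15.0/√143) = 3.986. Critical value: ±2.576. Since |3.986| > 2.576, Reject H₀.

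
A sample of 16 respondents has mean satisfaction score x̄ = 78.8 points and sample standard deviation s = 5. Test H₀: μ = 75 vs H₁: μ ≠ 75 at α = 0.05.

t = (x̄ - μ₀)/(s/√n) = (78.8 - 75)/(5/√16) = 3.04. df = 15, critical t = ±2.131. Reject H₀.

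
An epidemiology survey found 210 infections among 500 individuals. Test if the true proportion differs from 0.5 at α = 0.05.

p̂ = 0.42, p₀ = 0.5. z = (p̂ - p₀)/√(p₀(1-p₀)/n) = -3.578. Critical: ±1.96. Reject H₀.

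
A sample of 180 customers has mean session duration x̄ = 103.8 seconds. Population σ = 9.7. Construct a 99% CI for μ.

CI = x̄ ± z*(σ/√n) = 103.8 ± 2.576(9.7/√180) = 103.8 ± 1.86 = (101.94, 105.66)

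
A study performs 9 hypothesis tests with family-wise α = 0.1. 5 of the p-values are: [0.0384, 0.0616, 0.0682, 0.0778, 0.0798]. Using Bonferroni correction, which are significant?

Bonferroni α = 0.1/9 = 0.01111. None of the given p-values are significant.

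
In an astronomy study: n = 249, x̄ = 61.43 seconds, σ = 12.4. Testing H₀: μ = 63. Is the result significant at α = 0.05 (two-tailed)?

z = (61.43 - 63)/(12.4/√249) = -1.998. Since |z| > 1.96, significant at α = 0.05.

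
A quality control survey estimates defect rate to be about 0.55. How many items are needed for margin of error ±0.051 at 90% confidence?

n = z²p(1-p)/E² = 1.645²×0.55×0.45/0.051² = 257.5 → n = 258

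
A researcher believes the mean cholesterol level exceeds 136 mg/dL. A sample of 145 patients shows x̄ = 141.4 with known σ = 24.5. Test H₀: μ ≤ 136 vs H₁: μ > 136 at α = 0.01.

z = 2.654. Critical value: 2.33. Reject H₀.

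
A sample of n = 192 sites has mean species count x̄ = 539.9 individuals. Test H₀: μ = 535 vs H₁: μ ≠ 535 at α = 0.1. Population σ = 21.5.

z = (x̄ - μ₀)/(σ/√n) = (539.9 - 535)/(21.5/√192) = 3.158. Critical value: ±1.645. Since |3.158| > 1.645, Reject H₀.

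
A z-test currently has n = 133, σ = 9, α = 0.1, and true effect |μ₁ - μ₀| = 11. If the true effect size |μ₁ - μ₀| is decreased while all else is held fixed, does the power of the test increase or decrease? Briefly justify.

Power decreases: a smaller true effect decreases the non-centrality λ = |μ₁ - μ₀|/(σ/√n).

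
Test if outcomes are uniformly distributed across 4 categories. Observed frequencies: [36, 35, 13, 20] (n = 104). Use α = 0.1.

Expected = 26 each. χ² = Σ(O-E)²/E = 14.846. df = 3, critical value = 6.251. Reject H₀.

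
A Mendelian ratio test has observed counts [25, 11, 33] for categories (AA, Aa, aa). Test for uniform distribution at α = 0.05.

Expected = 23 each. χ² = Σ(O-E)²/E = 10.783. df = 2, critical value = 5.991. Reject H₀.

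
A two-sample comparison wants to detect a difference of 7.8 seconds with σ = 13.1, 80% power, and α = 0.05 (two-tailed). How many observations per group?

n per group = 2(z_α/2 + z_β)²σ²/d² = 2×(1.96 + 0.84)²×13.1²/7.8² = 44.2 → n = 45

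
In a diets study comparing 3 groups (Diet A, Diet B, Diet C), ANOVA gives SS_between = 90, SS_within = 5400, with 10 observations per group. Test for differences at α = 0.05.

df_between = 2, df_within = 27. F = MS_between/MS_within = 45.0/200.0 = 0.225. F_crit ≈ 3.354. Fail to reject H₀.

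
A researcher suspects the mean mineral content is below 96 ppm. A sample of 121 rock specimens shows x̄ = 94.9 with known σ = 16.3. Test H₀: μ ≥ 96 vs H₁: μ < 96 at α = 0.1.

z = -0.742. Critical value: -1.28. Fail to reject H₀.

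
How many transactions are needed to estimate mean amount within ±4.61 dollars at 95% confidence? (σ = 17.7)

n = (z*σ/E)² = (1.96×17.7/4.61)² = 56.6 → n = 57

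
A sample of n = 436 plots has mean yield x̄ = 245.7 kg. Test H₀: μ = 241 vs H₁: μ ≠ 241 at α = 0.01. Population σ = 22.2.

z = (x̄ - μ₀)/(σ/√n) = (245.7 - 241)/(22.2/√436) = 4.421. Critical value: ±2.576. Since |4.421| > 2.576, Reject H₀.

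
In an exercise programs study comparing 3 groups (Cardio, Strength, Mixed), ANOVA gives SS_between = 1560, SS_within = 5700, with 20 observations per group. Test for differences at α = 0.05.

df_between = 2, df_within = 57. F = MS_between/MS_within = 780.0/100.0 = 7.8. F_crit ≈ 3.159. Reject H₀. At least one mean differs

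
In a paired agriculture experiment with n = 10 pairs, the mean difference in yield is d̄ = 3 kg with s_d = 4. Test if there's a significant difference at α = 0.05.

t = d̄/(s_d/√n) = 3/(4/√10) = 2.372. df = 9, critical t = ±2.262. Reject H₀.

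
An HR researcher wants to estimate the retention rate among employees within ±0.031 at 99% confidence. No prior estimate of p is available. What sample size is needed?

Conservative approach: use p = 0.5 (maximizes p(1-p) = 0.25). n = z²(0.25)/E² = 2.576²×0.25/0.031² = 1726.3 → n = 1727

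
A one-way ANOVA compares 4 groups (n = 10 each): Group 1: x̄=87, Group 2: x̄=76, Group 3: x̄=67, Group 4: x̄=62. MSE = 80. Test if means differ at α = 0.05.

Grand mean = 73.0. SS_between = 3620.0, MS_between = 1206.67. F = 15.083, F_crit ≈ 2.866. Reject H₀.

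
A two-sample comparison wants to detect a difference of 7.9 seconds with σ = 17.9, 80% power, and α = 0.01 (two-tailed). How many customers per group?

n per group = 2(z_α/2 + z_β)²σ²/d² = 2×(2.576 + 0.84)²×17.9²/7.9² = 119.8 → n = 120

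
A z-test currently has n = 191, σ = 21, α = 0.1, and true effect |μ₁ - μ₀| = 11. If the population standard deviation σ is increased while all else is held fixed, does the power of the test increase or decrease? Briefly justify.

Power decreases: a larger σ inflates the standard error σ/√n, pulling the sampling distribution under H₁ back toward the critical value.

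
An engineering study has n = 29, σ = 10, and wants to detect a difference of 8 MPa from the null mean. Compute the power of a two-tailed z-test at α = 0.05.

SE = σ/√n = 10/√29 = 1.857. Non-centrality λ = d/SE = 8/1.857 = 4.308. Power ≈ Φ(λ - z_{α/2}) = Φ(4.308 - 1.96) = Φ(2.348) = 0.991.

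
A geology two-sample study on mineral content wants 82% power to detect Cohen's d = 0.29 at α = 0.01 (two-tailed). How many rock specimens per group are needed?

z_{α/2} = 2.576, z_β = Φ⁻¹(0.82) = 0.915. For small effect (d = 0.29): n per group = 2(z_{α/2} + z_β)²/d² = 2(2.576 + 0.915)²/0.29² = 289.8 → 290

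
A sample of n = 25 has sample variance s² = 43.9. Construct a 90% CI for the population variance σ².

df = 24. χ²_{0.05} = 36.415, χ²_{0.95} = 13.848. CI for σ² = ((n-1)s²/χ²_{α/2}, (n-1)s²/χ²_{1-α/2}) = (24·43.9/36.415, 24·43.9/13.848) = (28.93, 76.08)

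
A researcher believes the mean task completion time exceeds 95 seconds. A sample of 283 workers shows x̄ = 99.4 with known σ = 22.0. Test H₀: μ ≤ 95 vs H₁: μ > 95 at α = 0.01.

z = 3.365. Critical value: 2.33. Reject H₀.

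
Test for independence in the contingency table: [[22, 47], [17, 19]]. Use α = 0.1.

χ² = 2.384. df = 1, critical = 2.706. Fail to reject H₀. No evidence of dependence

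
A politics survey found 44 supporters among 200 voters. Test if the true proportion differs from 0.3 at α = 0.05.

p̂ = 0.22, p₀ = 0.3. z = (p̂ - p₀)/√(p₀(1-p₀)/n) = -2.469. Critical: ±1.96. Reject H₀.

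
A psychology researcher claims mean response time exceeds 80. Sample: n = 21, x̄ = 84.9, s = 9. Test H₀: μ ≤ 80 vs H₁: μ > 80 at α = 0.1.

t = (84.9 - 80)/(9/√21) = 2.495, df = 20. Critical t = 1.325. Reject H₀.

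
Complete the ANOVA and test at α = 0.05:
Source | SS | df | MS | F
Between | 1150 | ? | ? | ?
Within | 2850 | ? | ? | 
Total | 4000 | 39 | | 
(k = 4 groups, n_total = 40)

df_between = 3, df_within = 36. MS_between = 383.33, MS_within = 79.17. F = 4.842, F_crit ≈ 2.866. Reject H₀.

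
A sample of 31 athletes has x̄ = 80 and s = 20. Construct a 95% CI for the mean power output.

CI = x̄ ± t*(s/√n) = 80 ± 2.042(20/√31) = (72.66, 87.34)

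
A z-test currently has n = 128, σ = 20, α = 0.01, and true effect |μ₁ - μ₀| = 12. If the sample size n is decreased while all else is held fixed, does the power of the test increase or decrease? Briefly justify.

Power decreases: a smaller n inflates the standard error σ/√n, pulling the sampling distribution under H₁ back toward the critical value.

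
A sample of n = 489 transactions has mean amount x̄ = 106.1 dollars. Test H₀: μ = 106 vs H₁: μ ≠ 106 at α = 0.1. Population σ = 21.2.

z = (x̄ - μ₀)/(σ/√n) = (106.1 - 106)/(21.2/√489) = 0.104. Critical value: ±1.645. Since |0.104| ≤ 1.645, Fail to reject H₀.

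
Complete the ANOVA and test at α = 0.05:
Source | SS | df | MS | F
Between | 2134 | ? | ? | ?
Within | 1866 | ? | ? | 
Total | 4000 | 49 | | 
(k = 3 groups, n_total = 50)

df_between = 2, df_within = 47. MS_between = 1067.0, MS_within = 39.7. F = 26.875, F_crit ≈ 3.195. Reject H₀.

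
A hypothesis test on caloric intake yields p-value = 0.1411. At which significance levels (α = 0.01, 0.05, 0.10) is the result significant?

p = 0.1411. Not significant at any of the given levels.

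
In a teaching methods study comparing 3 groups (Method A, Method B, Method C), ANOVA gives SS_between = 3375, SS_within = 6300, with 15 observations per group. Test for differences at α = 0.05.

df_between = 2, df_within = 42. F = MS_between/MS_within = 1687.5/150.0 = 11.25. F_crit ≈ 3.22. Reject H₀. At least one mean differs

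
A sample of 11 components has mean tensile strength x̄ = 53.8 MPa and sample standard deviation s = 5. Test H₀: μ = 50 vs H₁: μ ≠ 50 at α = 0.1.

t = (x̄ - μ₀)/(s/√n) = (53.8 - 50)/(5/√11) = 2.521. df = 10, critical t = ±1.812. Reject H₀.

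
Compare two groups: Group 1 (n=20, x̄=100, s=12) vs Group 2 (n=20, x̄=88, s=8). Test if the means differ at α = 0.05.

Pooled sp = 10.2. t = 3.721, df = 38. Critical t = ±2.024. Reject H₀.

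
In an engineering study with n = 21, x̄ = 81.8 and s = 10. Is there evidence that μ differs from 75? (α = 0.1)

t = (x̄ - μ₀)/(s/√n) = (81.8 - 75)/(10/√21) = 3.116. df = 20, critical t = ±1.725. Reject H₀.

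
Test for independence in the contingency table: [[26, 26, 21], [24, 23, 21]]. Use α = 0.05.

χ² = 0.086. df = 2, critical = 5.991. Fail to reject H₀. No evidence of dependence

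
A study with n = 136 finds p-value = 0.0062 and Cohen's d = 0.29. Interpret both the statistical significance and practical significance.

Statistically significant (p = 0.0062 < 0.05). Cohen's d = 0.29 indicates a small effect size. Both statistical and practical significance should be considered.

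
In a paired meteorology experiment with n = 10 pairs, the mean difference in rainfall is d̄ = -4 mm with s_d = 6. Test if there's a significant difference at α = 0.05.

t = d̄/(s_d/√n) = -4/(6/√10) = -2.108. df = 9, critical t = ±2.262. Fail to reject H₀.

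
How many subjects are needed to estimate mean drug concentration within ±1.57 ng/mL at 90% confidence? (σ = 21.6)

n = (z*σ/E)² = (1.645×21.6/1.57)² = 512.2 → n = 513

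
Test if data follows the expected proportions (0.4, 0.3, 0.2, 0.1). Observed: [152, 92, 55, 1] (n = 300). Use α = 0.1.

Expected: [120.0, 90.0, 60.0, 30.0]. χ² = 37.028. df = 3, critical = 6.251. Reject H₀.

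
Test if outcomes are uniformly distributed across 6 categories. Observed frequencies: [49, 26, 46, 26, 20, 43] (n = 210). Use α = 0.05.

Expected = 35 each. χ² = Σ(O-E)²/E = 21.943. df = 5, critical value = 11.07. Reject H₀.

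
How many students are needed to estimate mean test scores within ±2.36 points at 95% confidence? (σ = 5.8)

n = (z*σ/E)² = (1.96×5.8/2.36)² = 23.2 → n = 24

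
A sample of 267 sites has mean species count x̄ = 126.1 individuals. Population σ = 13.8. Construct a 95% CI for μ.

CI = x̄ ± z*(σ/√n) = 126.1 ± 1.96(13.8/√267) = 126.1 ± 1.66 = (124.44, 127.76)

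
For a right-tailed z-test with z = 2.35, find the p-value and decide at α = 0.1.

p = P(Z > 2.35) = 1 - Φ(2.35) ≈ 0.0094. Since p < 0.1, reject H₀ (significant) at α = 0.1.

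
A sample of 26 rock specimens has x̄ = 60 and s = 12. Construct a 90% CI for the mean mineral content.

CI = x̄ ± t*(s/√n) = 60 ± 1.708(12/√26) = (55.98, 64.02)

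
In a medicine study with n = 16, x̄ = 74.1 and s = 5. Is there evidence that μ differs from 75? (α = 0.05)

t = (x̄ - μ₀)/(s/√n) = (74.1 - 75)/(5/√16) = -0.72. df = 15, critical t = ±2.131. Fail to reject H₀.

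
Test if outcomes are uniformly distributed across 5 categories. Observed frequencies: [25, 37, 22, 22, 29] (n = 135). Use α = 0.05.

Expected = 27 each. χ² = Σ(O-E)²/E = 5.852. df = 4, critical value = 9.488. Fail to reject H₀.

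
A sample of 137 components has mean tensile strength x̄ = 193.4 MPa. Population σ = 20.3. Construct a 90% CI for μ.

CI = x̄ ± z*(σ/√n) = 193.4 ± 1.645(20.3/√137) = 193.4 ± 2.85 = (190.55, 196.25)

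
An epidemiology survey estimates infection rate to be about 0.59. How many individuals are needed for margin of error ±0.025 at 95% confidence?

n = z²p(1-p)/E² = 1.96²×0.59×0.41/0.025² = 1486.9 → n = 1487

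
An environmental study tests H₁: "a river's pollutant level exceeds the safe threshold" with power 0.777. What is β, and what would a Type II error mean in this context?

β = 1 - power = 1 - 0.777 = 0.223. A Type II error is failing to reject H₀ when H₀ is false (false negative) — here, failing to conclude that a river's pollutant level exceeds the safe threshold when in fact it is true. Consequence: allowing unsafe pollution to continue.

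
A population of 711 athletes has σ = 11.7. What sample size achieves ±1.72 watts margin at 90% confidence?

Without FPC: n₀ = (1.645×11.7/1.72)² = 125.212. With FPC: n = n₀N/(n₀+N-1) = 106.6 → n = 107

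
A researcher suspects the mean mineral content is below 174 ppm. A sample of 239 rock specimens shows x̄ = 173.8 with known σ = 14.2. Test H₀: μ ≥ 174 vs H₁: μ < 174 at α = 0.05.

z = -0.218. Critical value: -1.645. Fail to reject H₀.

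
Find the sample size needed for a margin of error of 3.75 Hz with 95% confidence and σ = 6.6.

n = (z*σ/E)² = (1.96×6.6/3.75)² = 11.9 → n = 12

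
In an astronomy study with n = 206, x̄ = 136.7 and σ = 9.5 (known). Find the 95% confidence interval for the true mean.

CI = x̄ ± z*(σ/√n) = 136.7 ± 1.96(9.5/√206) = 136.7 ± 1.3 = (135.4, 138.0)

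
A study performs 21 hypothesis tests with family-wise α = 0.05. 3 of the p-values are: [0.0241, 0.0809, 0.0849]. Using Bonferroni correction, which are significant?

Bonferroni α = 0.05/21 = 0.00238. None of the given p-values are significant.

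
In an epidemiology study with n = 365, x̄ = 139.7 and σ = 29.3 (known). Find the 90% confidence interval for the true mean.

CI = x̄ ± z*(σ/√n) = 139.7 ± 1.645(29.3/√365) = 139.7 ± 2.52 = (137.18, 142.22)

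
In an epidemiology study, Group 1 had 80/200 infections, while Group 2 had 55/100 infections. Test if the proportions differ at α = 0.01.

p̂₁ = 0.4, p̂₂ = 0.55, pooled p̂ = 0.45. z = -2.462. Critical: ±2.576. Fail to reject H₀.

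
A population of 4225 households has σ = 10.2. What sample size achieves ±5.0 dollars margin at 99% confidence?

Without FPC: n₀ = (2.576×10.2/5.0)² = 27.615. With FPC: n = n₀N/(n₀+N-1) = 27.4 → n = 28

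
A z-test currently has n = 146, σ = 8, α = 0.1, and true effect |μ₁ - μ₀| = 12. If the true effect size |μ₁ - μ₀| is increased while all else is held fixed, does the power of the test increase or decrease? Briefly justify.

Power increases: a larger true effect increases the non-centrality λ = |μ₁ - μ₀|/(σ/√n).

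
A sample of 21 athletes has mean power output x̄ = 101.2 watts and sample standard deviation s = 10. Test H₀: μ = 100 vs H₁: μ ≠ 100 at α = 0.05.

t = (x̄ - μ₀)/(s/√n) = (101.2 - 100)/(10/√21) = 0.55. df = 20, critical t = ±2.086. Fail to reject H₀.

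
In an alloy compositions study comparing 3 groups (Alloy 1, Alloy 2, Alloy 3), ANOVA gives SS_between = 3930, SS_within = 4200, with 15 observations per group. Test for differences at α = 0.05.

df_between = 2, df_within = 42. F = MS_between/MS_within = 1965.0/100.0 = 19.65. F_crit ≈ 3.22. Reject H₀. At least one mean differs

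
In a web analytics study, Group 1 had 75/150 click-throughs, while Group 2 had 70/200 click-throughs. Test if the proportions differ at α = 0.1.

p̂₁ = 0.5, p̂₂ = 0.35, pooled p̂ = 0.414. z = 2.819. Critical: ±1.645. Reject H₀.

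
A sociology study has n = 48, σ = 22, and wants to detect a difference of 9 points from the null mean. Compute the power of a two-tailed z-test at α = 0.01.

SE = σ/√n = 22/√48 = 3.175. Non-centrality λ = d/SE = 9/3.175 = 2.834. Power ≈ Φ(λ - z_{α/2}) = Φ(2.834 - 2.576) = Φ(0.258) = 0.602.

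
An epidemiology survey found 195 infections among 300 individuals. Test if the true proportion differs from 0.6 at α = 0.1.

p̂ = 0.65, p₀ = 0.6. z = (p̂ - p₀)/√(p₀(1-p₀)/n) = 1.768. Critical: ±1.645. Reject H₀.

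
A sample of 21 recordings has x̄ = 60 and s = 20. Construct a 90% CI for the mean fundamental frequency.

CI = x̄ ± t*(s/√n) = 60 ± 1.725(20/√21) = (52.47, 67.53)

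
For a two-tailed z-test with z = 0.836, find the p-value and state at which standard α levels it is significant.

p = 2·P(Z > |0.836|) = 2·(1 - Φ(0.836)) ≈ 0.4032. Not significant at any standard level.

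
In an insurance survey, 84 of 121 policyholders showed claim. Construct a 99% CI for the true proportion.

p̂ = 0.694. CI = p̂ ± z*√(p̂(1-p̂)/n) = (0.586, 0.802)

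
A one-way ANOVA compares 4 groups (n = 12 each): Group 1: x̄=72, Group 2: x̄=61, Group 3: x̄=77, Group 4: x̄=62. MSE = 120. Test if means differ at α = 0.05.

Grand mean = 68.0. SS_between = 2184.0, MS_between = 728.0. F = 6.067, F_crit ≈ 2.816. Reject H₀.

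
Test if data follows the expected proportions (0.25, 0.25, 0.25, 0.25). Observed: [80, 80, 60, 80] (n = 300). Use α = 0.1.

Expected: [75.0, 75.0, 75.0, 75.0]. χ² = 4.0. df = 3, critical = 6.251. Fail to reject H₀.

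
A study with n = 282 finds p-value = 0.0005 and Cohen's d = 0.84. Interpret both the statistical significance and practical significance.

Statistically significant (p = 0.0005 < 0.05). Cohen's d = 0.84 indicates a large effect size. Both statistical and practical significance should be considered.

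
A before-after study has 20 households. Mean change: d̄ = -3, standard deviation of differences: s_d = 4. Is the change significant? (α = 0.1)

t = d̄/(s_d/√n) = -3/(4/√20) = -3.354. df = 19, critical t = ±1.729. Reject H₀.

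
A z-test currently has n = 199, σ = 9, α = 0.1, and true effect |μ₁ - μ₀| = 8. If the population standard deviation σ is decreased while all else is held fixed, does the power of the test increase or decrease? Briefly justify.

Power increases: a smaller σ shrinks the standard error σ/√n, moving the sampling distribution under H₁ further from the critical value.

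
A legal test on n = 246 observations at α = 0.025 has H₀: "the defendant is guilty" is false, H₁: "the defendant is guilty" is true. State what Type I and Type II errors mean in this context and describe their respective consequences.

Type I (false positive): concluding that the defendant is guilty when it is not — convicting an innocent person. Type II (false negative): failing to conclude that the defendant is guilty when it is — acquitting a guilty person. Which is costlier depends on domain priorities and is a judgement call rather than a statistical fact.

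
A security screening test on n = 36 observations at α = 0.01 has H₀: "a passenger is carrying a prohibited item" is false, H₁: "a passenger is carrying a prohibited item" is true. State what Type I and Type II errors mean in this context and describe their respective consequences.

Type I (false positive): concluding that a passenger is carrying a prohibited item when it is not — detaining an innocent passenger — delay and inconvenience. Type II (false negative): failing to conclude that a passenger is carrying a prohibited item when it is — letting a prohibited item through — security breach. Which is costlier depends on domain priorities and is a judgement call rather than a statistical fact.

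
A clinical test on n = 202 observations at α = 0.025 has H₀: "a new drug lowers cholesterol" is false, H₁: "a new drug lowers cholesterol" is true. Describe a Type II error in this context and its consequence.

Type II error: failing to reject H₀ when it is false — concluding that a new drug lowers cholesterol is not supported when in fact it is. Consequence: shelving an effective drug — patients miss out on a treatment that would have helped.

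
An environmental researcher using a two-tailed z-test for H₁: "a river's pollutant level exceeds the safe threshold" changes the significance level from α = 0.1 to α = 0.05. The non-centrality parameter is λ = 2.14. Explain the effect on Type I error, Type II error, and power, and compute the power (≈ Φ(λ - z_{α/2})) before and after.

Decreasing α from 0.1 to 0.05:
• Type I error rate decreases (α is the Type I rate by definition).
• Critical value moves from z_{α/2} = 1.645 to 1.96, so power = Φ(λ - z_{α/2}) goes from Φ(2.14 - 1.645) = 0.69 to Φ(2.14 - 1.96) = 0.571.
• Type II error rate β = 1 - power therefore increases (0.31 → 0.429).
Appropriate when false positives are costly — here, shutting down a compliant factory unnecessarily.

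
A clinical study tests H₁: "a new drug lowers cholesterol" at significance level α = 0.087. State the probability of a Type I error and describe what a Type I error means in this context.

P(Type I error) = α = 0.087. A Type I error is rejecting H₀ when H₀ is actually true (false positive) — here, concluding that a new drug lowers cholesterol when in fact this is not the case. Consequence: approving an ineffective drug — patients take a useless medication and may skip effective alternatives.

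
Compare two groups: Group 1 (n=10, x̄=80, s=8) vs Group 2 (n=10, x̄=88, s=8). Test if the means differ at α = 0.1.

Pooled sp = 8.0. t = -2.236, df = 18. Critical t = ±1.734. Reject H₀.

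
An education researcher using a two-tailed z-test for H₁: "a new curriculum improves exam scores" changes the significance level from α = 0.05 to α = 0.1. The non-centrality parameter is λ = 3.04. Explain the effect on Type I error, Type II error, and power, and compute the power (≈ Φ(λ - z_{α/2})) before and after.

Increasing α from 0.05 to 0.1:
• Type I error rate increases (α is the Type I rate by definition).
• Critical value moves from z_{α/2} = 1.96 to 1.645, so power = Φ(λ - z_{α/2}) goes from Φ(3.04 - 1.96) = 0.86 to Φ(3.04 - 1.645) = 0.918.
• Type II error rate β = 1 - power therefore decreases (0.14 → 0.082).
Appropriate when false negatives are costly — here, keeping the old curriculum when the new one would have helped students.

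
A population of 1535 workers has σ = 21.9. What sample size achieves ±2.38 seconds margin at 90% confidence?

Without FPC: n₀ = (1.645×21.9/2.38)² = 229.122. With FPC: n = n₀N/(n₀+N-1) = 199.5 → n = 200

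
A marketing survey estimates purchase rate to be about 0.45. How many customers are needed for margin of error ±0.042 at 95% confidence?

n = z²p(1-p)/E² = 1.96²×0.45×0.55/0.042² = 539.0 → n = 539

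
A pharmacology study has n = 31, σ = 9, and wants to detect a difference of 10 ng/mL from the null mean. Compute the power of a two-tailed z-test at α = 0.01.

SE = σ/√n = 9/√31 = 1.616. Non-centrality λ = d/SE = 10/1.616 = 6.186. Power ≈ Φ(λ - z_{α/2}) = Φ(6.186 - 2.576) = Φ(3.61) = 1.0.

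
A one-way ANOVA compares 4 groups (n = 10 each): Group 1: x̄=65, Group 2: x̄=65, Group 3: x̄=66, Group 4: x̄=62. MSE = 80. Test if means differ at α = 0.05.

Grand mean = 64.5. SS_between = 90.0, MS_between = 30.0. F = 0.375, F_crit ≈ 2.866. Fail to reject H₀.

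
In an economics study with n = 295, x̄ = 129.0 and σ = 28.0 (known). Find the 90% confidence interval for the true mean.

CI = x̄ ± z*(σ/√n) = 129.0 ± 1.645(28.0/√295) = 129.0 ± 2.68 = (126.32, 131.68)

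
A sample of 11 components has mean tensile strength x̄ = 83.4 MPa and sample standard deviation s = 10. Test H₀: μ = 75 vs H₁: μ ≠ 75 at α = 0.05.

t = (x̄ - μ₀)/(s/√n) = (83.4 - 75)/(10/√11) = 2.786. df = 10, critical t = ±2.228. Reject H₀.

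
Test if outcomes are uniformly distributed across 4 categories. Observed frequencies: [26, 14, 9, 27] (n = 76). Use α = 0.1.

Expected = 19 each. χ² = Σ(O-E)²/E = 12.526. df = 3, critical value = 6.251. Reject H₀.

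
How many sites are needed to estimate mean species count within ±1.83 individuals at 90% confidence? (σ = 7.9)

n = (z*σ/E)² = (1.645×7.9/1.83)² = 50.4 → n = 51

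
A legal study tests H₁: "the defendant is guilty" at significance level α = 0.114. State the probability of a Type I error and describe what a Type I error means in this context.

P(Type I error) = α = 0.114. A Type I error is rejecting H₀ when H₀ is actually true (false positive) — here, concluding that the defendant is guilty when in fact this is not the case. Consequence: convicting an innocent person.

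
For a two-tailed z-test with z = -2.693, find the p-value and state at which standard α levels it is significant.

p = 2·P(Z > |-2.693|) = 2·(1 - Φ(2.693)) ≈ 0.0071. Significant at α = 0.1; Significant at α = 0.05; Significant at α = 0.01.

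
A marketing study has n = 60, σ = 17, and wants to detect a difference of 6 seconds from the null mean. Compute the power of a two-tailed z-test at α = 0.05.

SE = σ/√n = 17/√60 = 2.195. Non-centrality λ = d/SE = 6/2.195 = 2.734. Power ≈ Φ(λ - z_{α/2}) = Φ(2.734 - 1.96) = Φ(0.774) = 0.78.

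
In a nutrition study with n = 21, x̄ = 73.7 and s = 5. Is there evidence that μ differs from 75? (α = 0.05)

t = (x̄ - μ₀)/(s/√n) = (73.7 - 75)/(5/√21) = -1.191. df = 20, critical t = ±2.086. Fail to reject H₀.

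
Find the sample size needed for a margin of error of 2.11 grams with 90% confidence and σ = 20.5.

n = (z*σ/E)² = (1.645×20.5/2.11)² = 255.4 → n = 256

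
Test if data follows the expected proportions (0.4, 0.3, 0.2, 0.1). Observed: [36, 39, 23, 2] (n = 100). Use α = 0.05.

Expected: [40.0, 30.0, 20.0, 10.0]. χ² = 9.95. df = 3, critical = 7.815. Reject H₀.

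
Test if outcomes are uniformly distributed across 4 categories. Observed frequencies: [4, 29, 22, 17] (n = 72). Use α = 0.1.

Expected = 18 each. χ² = Σ(O-E)²/E = 18.556. df = 3, critical value = 6.251. Reject H₀.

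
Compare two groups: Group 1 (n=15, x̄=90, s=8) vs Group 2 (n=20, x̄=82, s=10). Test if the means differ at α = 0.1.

Pooled sp = 9.2. t = 2.545, df = 33. Critical t = ±1.692. Reject H₀.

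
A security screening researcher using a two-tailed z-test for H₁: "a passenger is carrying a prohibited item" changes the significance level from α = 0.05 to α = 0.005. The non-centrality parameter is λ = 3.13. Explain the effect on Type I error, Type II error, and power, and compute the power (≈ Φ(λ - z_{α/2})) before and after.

Decreasing α from 0.05 to 0.005:
• Type I error rate decreases (α is the Type I rate by definition).
• Critical value moves from z_{α/2} = 1.96 to 2.807, so power = Φ(λ - z_{α/2}) goes from Φ(3.13 - 1.96) = 0.879 to Φ(3.13 - 2.807) = 0.627.
• Type II error rate β = 1 - power therefore increases (0.121 → 0.373).
Appropriate when false positives are costly — here, detaining an innocent passenger — delay and inconvenience.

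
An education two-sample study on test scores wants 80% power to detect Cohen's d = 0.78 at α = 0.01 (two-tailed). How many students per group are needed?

z_{α/2} = 2.576, z_β = Φ⁻¹(0.8) = 0.842. For medium effect (d = 0.78): n per group = 2(z_{α/2} + z_β)²/d² = 2(2.576 + 0.842)²/0.78² = 38.4 → 39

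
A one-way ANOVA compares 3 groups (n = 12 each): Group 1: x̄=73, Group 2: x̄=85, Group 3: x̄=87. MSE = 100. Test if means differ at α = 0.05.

Grand mean = 81.67. SS_between = 1376.0, MS_between = 688.0. F = 6.88, F_crit ≈ 3.285. Reject H₀.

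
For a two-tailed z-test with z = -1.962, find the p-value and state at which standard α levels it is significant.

p = 2·P(Z > |-1.962|) = 2·(1 - Φ(1.962)) ≈ 0.0498. Significant at α = 0.1; Significant at α = 0.05.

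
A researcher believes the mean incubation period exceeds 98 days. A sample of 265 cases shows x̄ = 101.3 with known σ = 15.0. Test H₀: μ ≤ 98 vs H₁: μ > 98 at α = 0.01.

z = 3.581. Critical value: 2.33. Reject H₀.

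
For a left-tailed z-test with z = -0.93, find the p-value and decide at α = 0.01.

p = P(Z < -0.93) = Φ(-0.93) ≈ 0.1762. Since p ≥ 0.01, fail to reject H₀ (not significant) at α = 0.01.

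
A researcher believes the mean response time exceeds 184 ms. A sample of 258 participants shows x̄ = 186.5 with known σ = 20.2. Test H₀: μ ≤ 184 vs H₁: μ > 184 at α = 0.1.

z = 1.988. Critical value: 1.28. Reject H₀.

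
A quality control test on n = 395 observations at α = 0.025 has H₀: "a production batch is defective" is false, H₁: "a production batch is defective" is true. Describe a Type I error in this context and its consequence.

Type I error: rejecting H₀ when it is true — concluding that a production batch is defective when in fact it is not. Consequence: scrapping a good batch — wasted material and cost for no reason.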